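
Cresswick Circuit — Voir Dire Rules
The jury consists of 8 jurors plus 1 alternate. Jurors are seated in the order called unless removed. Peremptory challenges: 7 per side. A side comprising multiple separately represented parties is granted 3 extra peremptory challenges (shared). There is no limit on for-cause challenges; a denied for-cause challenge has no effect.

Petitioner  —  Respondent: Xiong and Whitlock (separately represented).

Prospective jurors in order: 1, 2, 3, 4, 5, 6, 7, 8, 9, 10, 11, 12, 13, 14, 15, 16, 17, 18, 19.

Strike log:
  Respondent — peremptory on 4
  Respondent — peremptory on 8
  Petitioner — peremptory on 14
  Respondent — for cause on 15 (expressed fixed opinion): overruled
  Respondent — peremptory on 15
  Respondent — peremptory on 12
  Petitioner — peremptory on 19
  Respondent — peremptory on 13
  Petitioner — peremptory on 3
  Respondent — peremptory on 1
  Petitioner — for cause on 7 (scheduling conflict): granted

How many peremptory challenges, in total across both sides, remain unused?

Petitioner allotment: 7. Respondent allotment: 7 base + 3 multi-party = 10.
Petitioner peremptories used: #14, #19, #3 — 3 (the for-cause on #7 doesn't count).
Respondent peremptories used: #4, #8, #15, #12, #13, #1 — 6 (the for-cause on #15 doesn't count).
Remaining: (7 − 3) + (10 − 6) = 8.

8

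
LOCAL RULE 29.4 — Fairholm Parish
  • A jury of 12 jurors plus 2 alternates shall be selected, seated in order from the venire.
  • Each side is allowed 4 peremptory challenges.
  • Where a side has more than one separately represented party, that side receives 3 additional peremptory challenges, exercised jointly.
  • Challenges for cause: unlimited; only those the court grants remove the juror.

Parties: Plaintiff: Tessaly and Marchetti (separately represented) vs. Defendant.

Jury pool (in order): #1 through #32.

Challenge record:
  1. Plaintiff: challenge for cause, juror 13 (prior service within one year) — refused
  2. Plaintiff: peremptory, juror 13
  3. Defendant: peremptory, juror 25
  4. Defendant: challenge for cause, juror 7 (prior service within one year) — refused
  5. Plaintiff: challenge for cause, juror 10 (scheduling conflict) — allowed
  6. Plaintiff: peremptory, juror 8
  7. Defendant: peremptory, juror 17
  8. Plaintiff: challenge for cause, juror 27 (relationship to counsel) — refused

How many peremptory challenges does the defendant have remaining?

Defendant allotment: 4.
Defendant peremptories used: #25, #17 — 2 (the for-cause on #7 doesn't count).
Remaining: 4 − 2 = 2.

2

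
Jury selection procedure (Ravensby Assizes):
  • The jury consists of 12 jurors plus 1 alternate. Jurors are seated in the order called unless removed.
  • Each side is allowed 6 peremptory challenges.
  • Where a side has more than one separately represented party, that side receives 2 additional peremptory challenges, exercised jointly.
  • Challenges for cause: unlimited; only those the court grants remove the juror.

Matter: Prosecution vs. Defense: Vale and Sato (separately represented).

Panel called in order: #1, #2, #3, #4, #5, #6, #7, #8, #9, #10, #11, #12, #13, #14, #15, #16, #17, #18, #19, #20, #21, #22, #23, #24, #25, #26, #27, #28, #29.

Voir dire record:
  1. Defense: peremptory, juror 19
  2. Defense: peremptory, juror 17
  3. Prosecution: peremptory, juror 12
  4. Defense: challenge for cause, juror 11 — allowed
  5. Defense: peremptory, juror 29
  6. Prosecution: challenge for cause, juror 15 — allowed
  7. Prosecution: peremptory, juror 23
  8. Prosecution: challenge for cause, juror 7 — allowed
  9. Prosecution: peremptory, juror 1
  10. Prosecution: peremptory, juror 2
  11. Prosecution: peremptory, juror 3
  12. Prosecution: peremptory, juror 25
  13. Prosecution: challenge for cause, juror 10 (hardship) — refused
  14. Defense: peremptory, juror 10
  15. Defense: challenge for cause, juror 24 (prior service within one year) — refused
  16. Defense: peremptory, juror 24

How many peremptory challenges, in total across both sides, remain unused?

Prosecution allotment: 6. Defense allotment: 6 base + 2 multi-party = 8.
Prosecution peremptories used: #12, #23, #1, #2, #3, #25 — 6 (for-cause on #15, #7, #10 don't count).
Defense peremptories used: #19, #17, #29, #10, #24 — 5 (for-cause on #11, #24 don't count).
Remaining: (6 − 6) + (8 − 5) = 3.

3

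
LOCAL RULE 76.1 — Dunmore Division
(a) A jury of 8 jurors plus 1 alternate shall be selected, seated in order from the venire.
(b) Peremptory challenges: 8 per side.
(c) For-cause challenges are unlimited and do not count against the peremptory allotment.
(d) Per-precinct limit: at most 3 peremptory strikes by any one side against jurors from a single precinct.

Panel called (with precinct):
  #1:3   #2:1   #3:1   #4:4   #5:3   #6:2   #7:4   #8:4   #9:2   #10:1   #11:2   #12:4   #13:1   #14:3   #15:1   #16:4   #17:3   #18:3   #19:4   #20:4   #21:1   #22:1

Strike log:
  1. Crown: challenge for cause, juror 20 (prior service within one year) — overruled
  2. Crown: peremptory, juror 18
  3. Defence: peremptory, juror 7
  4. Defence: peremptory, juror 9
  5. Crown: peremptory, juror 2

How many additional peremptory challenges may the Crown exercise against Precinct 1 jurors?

Crown peremptories so far: #18, #2 — 2 of 8 used, 6 left overall.
Against Precinct 1: #2 — 1 used; per-precinct cap 3 leaves 2.
Binding limit: min(6, 2) = 2.

2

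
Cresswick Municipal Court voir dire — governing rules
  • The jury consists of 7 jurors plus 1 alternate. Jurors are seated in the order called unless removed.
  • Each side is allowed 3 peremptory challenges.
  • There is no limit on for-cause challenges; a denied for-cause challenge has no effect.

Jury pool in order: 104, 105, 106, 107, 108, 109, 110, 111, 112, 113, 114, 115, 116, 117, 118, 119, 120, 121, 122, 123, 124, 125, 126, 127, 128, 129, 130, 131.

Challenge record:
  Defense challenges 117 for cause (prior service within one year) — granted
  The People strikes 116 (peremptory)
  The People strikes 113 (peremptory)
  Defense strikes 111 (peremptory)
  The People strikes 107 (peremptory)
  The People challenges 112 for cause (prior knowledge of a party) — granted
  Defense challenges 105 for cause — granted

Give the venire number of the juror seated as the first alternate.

118

Removed: #105, #107, #111, #112, #113, #116, #117.
Seating in order: seats 1–7 → #104, #106, #108, #109, #110, #114, #115; alternates → #118.
So alternate 1 is #118.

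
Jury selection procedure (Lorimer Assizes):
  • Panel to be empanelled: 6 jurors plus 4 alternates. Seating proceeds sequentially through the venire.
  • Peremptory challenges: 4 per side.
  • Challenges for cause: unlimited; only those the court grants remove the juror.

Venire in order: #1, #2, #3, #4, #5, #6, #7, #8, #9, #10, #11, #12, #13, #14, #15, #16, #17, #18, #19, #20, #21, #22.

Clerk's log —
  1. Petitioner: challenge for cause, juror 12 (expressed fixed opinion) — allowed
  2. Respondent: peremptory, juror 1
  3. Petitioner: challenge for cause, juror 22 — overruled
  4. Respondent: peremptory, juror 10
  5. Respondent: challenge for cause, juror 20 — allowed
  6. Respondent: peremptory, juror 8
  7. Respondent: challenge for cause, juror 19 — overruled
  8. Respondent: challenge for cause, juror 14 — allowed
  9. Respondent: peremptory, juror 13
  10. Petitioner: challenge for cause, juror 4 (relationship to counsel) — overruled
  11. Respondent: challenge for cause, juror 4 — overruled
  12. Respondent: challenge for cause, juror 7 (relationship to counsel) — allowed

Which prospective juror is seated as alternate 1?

11

Removed: #1, #7, #8, #10, #12, #13, #14, #20. (#4, #19, #22 stay — for-cause denied.)
Filling seats in venire order through position 7: #2, #3, #4, #5, #6, #9, #11.
So alternate 1 is #11.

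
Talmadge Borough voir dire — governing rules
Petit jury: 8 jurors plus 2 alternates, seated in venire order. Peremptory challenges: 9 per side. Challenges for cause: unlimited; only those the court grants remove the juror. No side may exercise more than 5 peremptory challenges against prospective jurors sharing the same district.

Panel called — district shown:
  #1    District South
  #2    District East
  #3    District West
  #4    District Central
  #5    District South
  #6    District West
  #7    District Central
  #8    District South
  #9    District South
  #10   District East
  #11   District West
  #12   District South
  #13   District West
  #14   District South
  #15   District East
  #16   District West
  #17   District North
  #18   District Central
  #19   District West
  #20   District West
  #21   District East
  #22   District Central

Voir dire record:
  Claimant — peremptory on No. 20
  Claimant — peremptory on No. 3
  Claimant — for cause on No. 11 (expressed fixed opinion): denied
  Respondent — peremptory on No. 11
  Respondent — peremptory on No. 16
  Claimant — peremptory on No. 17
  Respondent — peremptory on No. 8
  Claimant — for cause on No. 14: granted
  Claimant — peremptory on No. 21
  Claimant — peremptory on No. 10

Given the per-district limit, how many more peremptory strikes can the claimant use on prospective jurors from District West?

3

Claimant peremptories so far: #20, #3, #17, #21, #10 — 5 of 9 used, 4 left overall.
Against District West: #20, #3 — 2 used; per-district cap 5 leaves 3.
Binding limit: min(4, 3) = 3.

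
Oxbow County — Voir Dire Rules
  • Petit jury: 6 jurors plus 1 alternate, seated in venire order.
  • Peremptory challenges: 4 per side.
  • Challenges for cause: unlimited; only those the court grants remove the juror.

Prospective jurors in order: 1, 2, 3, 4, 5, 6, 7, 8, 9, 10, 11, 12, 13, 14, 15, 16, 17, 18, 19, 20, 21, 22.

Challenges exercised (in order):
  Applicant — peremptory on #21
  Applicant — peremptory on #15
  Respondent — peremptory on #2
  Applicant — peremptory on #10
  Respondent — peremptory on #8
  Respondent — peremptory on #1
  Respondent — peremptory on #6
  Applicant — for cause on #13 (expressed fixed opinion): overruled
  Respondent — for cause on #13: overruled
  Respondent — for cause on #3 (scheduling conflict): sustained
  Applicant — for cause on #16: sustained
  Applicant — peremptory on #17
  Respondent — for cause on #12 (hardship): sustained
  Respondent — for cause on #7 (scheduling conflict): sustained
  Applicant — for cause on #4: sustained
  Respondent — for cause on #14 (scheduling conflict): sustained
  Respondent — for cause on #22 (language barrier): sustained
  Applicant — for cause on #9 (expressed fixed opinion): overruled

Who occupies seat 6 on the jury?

Removed: #1, #2, #3, #4, #6, #7, #8, #10, #12, #14, #15, #16, #17, #21, #22. (#9, #13 stay — for-cause denied.)
Seating in order: seats 1–6 → #5, #9, #11, #13, #18, #19; alternates → #20.
So seat 6 is #19.

19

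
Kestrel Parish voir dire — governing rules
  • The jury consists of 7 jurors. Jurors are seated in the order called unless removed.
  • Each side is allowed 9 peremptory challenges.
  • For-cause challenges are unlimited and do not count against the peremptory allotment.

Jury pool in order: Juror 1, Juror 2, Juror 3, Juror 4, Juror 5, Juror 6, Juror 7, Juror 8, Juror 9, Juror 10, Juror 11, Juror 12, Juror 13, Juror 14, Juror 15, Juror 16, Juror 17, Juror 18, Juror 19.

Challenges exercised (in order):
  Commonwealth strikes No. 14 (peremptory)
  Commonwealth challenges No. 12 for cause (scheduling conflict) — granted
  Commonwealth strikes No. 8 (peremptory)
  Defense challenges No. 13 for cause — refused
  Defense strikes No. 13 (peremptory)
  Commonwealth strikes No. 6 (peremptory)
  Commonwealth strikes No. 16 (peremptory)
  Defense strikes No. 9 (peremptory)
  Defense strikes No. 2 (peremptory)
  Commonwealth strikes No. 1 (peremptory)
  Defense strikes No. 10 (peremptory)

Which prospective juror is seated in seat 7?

Removed: #1, #2, #6, #8, #9, #10, #12, #13, #14, #16.
Seating in order: seats 1–7 → #3, #4, #5, #7, #11, #15, #17.
So seat 7 is #17.

17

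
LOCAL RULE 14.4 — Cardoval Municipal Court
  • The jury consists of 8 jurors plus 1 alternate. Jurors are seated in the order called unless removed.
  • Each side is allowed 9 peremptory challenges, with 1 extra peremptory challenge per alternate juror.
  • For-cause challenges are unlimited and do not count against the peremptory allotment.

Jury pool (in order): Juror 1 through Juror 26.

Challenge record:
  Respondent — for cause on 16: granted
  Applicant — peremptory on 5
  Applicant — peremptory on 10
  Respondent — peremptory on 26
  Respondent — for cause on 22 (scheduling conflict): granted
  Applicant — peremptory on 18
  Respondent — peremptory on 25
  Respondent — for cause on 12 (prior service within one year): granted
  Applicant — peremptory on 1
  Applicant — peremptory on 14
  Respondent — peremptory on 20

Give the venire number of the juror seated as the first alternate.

13

Removed: #1, #5, #10, #12, #14, #16, #18, #20, #22, #25, #26.
Filling seats in venire order through position 9: #2, #3, #4, #6, #7, #8, #9, #11, #13.
So alternate 1 is #13.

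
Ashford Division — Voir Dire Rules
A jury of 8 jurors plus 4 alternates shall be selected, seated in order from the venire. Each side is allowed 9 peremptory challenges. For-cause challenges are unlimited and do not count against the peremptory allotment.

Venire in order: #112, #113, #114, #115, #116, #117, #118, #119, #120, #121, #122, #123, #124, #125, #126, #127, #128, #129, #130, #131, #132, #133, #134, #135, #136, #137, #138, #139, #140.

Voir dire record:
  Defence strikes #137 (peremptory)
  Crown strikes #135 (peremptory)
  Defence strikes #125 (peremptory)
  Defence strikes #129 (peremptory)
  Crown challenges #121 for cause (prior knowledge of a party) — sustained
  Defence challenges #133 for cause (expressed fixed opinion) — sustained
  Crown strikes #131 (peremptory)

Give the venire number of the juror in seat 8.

Removed: #121, #125, #129, #131, #133, #135, #137.
Seating in order: seats 1–8 → #112, #113, #114, #115, #116, #117, #118, #119; alternates → #120, #122, #123, #124.
So seat 8 is #119.

119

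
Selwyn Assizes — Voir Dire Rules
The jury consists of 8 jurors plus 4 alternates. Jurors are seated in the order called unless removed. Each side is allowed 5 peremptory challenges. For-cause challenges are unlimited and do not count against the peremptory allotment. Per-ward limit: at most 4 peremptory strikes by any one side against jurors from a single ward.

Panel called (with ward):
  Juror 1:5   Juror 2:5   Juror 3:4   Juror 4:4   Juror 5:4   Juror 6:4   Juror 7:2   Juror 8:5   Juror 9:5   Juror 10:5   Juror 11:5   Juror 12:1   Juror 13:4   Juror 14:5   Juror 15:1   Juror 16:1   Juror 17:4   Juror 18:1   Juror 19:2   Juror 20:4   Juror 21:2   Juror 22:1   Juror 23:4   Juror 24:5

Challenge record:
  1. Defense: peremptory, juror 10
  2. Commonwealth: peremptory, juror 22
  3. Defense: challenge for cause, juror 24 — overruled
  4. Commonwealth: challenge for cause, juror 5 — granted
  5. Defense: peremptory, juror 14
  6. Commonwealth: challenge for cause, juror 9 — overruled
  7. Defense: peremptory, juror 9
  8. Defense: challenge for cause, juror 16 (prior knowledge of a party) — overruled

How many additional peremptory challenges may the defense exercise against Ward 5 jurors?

Defense peremptories so far: #10, #14, #9 — 3 of 5 used, 2 left overall.
Against Ward 5: #10, #14, #9 — 3 used; per-ward cap 4 leaves 1.
Binding limit: min(2, 1) = 1.

1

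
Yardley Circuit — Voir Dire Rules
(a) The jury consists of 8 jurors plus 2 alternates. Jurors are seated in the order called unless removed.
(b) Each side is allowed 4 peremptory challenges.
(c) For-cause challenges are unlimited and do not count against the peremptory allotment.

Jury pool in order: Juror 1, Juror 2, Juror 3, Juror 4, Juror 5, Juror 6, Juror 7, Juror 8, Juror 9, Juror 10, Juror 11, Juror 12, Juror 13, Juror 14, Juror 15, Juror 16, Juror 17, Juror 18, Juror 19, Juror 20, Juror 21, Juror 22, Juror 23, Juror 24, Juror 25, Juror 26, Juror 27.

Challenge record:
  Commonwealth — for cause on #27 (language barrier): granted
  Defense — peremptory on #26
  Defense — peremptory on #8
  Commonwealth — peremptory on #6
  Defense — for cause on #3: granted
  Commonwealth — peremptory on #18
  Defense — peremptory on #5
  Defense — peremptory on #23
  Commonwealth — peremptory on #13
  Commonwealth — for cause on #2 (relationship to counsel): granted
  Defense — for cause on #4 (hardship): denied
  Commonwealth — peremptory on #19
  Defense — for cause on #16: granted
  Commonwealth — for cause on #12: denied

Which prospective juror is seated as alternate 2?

17

Removed: #2, #3, #5, #6, #8, #13, #16, #18, #19, #23, #26, #27. (#4, #12 stay — for-cause denied.)
Seating in order: seats 1–8 → #1, #4, #7, #9, #10, #11, #12, #14; alternates → #15, #17.
So alternate 2 is #17.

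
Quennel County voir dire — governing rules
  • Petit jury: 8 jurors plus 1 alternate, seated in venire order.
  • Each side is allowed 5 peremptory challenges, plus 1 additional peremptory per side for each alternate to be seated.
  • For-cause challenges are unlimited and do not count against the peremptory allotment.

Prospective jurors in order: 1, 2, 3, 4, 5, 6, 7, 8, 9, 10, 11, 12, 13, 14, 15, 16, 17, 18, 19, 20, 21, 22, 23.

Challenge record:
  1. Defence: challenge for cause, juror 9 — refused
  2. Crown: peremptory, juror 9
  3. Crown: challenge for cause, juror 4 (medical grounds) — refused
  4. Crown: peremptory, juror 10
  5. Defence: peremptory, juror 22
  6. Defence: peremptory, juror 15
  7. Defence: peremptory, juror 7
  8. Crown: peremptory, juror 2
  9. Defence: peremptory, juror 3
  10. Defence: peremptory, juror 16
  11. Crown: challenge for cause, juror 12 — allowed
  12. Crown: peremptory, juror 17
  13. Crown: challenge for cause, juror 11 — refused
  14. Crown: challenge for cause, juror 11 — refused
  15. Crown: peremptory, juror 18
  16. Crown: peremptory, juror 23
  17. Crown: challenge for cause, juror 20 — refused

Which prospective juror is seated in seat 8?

Removed: #2, #3, #7, #9, #10, #12, #15, #16, #17, #18, #22, #23. (#4, #11, #20 stay — for-cause denied.)
Filling seats in venire order through position 8: #1, #4, #5, #6, #8, #11, #13, #14.
So seat 8 is #14.

14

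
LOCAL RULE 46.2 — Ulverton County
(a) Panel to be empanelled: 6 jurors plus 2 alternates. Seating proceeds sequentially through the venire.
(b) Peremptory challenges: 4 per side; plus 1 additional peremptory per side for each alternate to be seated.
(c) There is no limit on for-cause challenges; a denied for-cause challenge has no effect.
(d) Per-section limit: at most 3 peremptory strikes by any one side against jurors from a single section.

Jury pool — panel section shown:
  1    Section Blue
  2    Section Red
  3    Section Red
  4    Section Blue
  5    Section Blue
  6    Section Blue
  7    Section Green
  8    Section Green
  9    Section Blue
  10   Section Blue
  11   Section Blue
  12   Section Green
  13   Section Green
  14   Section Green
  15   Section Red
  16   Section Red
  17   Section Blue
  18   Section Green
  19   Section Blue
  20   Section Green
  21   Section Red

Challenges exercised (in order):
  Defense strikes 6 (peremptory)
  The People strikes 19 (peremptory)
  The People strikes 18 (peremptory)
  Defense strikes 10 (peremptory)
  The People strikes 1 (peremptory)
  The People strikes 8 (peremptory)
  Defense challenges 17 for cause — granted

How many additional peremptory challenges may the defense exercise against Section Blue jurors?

Defense peremptories so far: #6, #10 — 2 of 6 used, 4 left overall.
Against Section Blue: #6, #10 — 2 used; per-section cap 3 leaves 1.
Binding limit: min(4, 1) = 1.

1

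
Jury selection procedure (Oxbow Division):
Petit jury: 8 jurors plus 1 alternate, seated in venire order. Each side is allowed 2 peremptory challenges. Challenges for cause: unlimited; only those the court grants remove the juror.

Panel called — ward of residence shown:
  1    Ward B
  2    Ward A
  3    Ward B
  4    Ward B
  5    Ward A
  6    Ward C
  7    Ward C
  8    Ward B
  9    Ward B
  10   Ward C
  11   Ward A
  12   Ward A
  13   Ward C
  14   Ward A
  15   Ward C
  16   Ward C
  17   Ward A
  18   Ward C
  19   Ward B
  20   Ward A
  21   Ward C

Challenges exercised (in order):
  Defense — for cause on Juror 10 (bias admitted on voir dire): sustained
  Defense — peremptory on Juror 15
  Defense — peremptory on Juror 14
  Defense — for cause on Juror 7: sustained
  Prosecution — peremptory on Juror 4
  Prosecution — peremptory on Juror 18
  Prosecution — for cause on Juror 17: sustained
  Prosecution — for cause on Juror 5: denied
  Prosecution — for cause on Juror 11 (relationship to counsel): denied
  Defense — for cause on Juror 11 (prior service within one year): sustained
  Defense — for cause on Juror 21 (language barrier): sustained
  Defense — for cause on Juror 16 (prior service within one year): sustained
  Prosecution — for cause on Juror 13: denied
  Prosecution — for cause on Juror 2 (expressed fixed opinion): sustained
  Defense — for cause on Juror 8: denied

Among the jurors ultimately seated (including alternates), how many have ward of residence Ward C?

Removed: #2, #4, #7, #10, #11, #14, #15, #16, #17, #18, #21.
Seated (9 incl. alternates): #1, #3, #5, #6, #8, #9, #12, #13, #19.
Of those, in Ward C: #6, #13 → 2.

2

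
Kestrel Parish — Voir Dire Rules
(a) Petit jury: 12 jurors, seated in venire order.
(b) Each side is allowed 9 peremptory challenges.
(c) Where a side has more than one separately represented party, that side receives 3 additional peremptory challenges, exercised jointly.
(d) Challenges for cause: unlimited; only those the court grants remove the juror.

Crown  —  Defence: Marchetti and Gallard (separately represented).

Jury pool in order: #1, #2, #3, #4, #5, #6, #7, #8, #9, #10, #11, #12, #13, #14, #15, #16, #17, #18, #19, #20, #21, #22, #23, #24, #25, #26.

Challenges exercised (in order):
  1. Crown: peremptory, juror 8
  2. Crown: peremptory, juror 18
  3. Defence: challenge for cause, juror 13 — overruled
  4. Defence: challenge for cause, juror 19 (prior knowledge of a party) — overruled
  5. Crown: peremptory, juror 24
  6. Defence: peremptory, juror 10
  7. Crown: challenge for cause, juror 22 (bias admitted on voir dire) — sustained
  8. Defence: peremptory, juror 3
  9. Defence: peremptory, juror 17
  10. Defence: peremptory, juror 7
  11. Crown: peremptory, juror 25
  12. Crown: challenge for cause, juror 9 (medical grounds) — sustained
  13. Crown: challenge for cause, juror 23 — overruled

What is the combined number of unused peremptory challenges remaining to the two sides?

13

Crown allotment: 9. Defence allotment: 9 base + 3 multi-party = 12.
Crown peremptories used: #8, #18, #24, #25 — 4 (for-cause on #22, #9, #23 don't count).
Defence peremptories used: #10, #3, #17, #7 — 4 (for-cause on #13, #19 don't count).
Remaining: (9 − 4) + (12 − 4) = 13.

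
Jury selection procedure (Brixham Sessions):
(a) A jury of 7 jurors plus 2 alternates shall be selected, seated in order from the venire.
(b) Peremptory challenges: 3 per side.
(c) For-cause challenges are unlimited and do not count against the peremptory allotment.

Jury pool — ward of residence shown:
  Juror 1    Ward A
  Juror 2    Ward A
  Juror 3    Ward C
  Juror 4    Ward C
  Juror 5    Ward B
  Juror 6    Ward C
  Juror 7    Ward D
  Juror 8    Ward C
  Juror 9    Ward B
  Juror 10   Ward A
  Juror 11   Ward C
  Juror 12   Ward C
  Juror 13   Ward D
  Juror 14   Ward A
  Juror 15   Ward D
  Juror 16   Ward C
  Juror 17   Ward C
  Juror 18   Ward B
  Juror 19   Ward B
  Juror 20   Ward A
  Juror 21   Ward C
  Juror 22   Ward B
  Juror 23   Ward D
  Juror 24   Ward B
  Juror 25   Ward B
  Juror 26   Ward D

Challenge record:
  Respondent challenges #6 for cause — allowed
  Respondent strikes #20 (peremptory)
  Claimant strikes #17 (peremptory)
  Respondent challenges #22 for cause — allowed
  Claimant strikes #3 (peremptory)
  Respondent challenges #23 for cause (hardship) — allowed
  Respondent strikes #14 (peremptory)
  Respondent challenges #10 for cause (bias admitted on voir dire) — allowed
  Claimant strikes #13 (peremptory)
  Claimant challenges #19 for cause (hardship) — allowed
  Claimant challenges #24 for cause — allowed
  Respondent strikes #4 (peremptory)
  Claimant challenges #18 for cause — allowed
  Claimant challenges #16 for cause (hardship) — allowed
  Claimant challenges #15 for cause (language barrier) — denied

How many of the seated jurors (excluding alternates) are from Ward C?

Removed: #3, #4, #6, #10, #13, #14, #16, #17, #18, #19, #20, #22, #23, #24.
Seated jurors 1–7: #1, #2, #5, #7, #8, #9, #11 (alternates #12, #15 not counted).
Of those, in Ward C: #8, #11 → 2.

2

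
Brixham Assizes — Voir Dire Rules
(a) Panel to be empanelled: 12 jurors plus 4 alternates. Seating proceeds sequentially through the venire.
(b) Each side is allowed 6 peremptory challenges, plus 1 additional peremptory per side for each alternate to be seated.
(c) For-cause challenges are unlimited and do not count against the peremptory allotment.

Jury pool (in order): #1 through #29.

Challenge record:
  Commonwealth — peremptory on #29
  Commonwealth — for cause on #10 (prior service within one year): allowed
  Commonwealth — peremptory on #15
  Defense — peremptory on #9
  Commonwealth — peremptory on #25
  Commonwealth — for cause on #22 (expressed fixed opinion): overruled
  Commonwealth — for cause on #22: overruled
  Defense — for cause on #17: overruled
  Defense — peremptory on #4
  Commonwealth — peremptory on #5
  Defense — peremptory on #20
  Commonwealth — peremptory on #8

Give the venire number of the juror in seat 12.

Removed: #4, #5, #8, #9, #10, #15, #20, #25, #29. (#17, #22 stay — for-cause denied.)
Seating in order: seats 1–12 → #1, #2, #3, #6, #7, #11, #12, #13, #14, #16, #17, #18; alternates → #19, #21, #22, #23.
So seat 12 is #18.

18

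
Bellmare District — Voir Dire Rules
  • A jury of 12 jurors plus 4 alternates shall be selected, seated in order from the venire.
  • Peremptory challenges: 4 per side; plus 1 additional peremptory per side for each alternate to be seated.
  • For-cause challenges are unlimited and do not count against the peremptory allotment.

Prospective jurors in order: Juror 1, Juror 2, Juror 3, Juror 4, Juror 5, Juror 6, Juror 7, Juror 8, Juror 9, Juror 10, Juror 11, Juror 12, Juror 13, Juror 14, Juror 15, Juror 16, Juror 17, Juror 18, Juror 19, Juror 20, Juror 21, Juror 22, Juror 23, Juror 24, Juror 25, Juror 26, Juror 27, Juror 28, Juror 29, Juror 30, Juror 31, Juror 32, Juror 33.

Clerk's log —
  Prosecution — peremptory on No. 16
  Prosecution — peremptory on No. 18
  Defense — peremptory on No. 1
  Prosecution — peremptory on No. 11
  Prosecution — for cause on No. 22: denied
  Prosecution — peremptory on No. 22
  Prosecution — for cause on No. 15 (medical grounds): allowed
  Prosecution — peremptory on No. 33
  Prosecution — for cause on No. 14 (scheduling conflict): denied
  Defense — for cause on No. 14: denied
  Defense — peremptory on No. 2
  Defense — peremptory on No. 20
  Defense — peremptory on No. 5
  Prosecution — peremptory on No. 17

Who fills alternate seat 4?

Removed: #1, #2, #5, #11, #15, #16, #17, #18, #20, #22, #33. (#14 stays — for-cause denied.)
Seating in order: seats 1–12 → #3, #4, #6, #7, #8, #9, #10, #12, #13, #14, #19, #21; alternates → #23, #24, #25, #26.
So alternate 4 is #26.

26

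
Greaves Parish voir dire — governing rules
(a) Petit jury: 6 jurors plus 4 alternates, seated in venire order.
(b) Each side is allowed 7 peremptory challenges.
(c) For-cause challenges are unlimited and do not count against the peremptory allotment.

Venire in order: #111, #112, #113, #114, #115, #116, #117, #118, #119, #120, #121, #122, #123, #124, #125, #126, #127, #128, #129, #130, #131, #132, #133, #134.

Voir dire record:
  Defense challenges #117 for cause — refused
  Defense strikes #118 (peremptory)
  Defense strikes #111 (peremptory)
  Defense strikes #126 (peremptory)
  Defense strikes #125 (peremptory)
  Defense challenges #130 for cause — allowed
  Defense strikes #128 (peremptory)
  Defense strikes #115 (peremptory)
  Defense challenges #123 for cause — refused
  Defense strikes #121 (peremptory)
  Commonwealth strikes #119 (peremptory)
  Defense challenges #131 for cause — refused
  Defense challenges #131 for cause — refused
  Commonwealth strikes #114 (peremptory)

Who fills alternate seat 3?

127

Removed: #111, #114, #115, #118, #119, #121, #125, #126, #128, #130. (#117, #123, #131 stay — for-cause denied.)
Filling seats in venire order through position 9: #112, #113, #116, #117, #120, #122, #123, #124, #127.
So alternate 3 is #127.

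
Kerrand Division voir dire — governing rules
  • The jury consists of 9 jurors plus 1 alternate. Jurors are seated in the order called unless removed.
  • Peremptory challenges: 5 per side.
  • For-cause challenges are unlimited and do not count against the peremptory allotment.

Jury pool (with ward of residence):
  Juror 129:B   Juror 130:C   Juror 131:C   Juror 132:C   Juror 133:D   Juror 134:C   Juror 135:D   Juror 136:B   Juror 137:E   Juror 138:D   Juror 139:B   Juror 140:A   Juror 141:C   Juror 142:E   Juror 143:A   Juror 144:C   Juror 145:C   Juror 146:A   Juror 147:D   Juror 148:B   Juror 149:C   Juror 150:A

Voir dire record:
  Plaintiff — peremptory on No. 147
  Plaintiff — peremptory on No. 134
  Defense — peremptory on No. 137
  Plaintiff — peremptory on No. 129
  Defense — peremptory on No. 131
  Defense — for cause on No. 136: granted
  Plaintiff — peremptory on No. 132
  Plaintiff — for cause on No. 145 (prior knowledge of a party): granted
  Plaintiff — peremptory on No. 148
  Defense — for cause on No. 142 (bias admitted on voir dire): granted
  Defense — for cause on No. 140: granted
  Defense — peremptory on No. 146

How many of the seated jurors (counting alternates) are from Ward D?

Removed: #129, #131, #132, #134, #136, #137, #140, #142, #145, #146, #147, #148.
Seated (10 incl. alternates): #130, #133, #135, #138, #139, #141, #143, #144, #149, #150.
Of those, in Ward D: #133, #135, #138 → 3.

3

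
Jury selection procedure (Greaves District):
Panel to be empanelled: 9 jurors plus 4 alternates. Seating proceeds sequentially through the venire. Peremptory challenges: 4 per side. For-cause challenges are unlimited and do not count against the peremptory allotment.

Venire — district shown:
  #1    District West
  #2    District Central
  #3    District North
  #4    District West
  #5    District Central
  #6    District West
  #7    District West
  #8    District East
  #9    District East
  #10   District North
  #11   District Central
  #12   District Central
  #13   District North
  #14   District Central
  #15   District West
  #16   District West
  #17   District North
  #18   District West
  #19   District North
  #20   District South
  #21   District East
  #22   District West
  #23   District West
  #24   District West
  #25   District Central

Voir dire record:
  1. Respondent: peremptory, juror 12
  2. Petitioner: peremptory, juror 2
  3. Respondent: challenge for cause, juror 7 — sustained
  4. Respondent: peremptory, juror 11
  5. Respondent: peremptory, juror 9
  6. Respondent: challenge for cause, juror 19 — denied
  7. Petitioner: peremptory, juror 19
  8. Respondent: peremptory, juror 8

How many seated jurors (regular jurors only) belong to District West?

Removed: #2, #7, #8, #9, #11, #12, #19.
Seated jurors 1–9: #1, #3, #4, #5, #6, #10, #13, #14, #15 (alternates #16, #17, #18, #20 not counted).
Of those, in District West: #1, #4, #6, #15 → 4.

4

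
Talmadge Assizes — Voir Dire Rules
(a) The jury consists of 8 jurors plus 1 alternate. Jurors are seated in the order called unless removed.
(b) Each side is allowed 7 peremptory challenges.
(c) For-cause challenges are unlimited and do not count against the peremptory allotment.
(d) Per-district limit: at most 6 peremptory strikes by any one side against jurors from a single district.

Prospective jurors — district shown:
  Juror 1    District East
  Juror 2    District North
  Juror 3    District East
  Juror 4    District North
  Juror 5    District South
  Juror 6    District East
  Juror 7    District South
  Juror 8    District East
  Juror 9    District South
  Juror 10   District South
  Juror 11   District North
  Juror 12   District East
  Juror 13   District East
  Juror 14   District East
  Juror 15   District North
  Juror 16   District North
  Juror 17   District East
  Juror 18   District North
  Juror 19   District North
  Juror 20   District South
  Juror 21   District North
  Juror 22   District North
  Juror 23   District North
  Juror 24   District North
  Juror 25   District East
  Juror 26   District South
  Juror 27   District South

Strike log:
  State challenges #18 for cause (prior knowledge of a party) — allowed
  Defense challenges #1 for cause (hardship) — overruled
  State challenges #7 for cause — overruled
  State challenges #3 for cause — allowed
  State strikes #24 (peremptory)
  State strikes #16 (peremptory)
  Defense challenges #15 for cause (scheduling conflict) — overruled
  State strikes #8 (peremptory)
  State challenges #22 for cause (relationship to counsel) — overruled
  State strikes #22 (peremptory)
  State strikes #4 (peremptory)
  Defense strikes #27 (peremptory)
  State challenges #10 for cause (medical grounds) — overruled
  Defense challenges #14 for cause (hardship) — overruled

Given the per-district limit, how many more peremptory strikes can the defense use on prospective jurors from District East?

Defense peremptories so far: #27 — 1 of 7 used, 6 left overall.
Against District East: none yet — per-district cap 6 leaves 6.
Binding limit: min(6, 6) = 6.

6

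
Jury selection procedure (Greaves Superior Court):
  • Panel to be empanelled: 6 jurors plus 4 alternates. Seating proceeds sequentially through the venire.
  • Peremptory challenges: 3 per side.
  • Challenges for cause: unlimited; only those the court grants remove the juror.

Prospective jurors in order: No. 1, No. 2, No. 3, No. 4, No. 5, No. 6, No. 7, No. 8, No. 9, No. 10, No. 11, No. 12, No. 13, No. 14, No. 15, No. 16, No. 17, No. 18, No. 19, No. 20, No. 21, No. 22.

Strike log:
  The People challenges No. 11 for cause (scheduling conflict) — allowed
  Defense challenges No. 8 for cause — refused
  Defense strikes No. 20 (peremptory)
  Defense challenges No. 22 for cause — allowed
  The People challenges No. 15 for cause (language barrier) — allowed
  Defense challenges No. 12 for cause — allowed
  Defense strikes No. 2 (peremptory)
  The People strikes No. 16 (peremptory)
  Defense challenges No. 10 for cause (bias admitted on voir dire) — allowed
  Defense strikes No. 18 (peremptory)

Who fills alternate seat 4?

14

Removed: #2, #10, #11, #12, #15, #16, #18, #20, #22. (#8 stays — for-cause denied.)
Seating in order: seats 1–6 → #1, #3, #4, #5, #6, #7; alternates → #8, #9, #13, #14.
So alternate 4 is #14.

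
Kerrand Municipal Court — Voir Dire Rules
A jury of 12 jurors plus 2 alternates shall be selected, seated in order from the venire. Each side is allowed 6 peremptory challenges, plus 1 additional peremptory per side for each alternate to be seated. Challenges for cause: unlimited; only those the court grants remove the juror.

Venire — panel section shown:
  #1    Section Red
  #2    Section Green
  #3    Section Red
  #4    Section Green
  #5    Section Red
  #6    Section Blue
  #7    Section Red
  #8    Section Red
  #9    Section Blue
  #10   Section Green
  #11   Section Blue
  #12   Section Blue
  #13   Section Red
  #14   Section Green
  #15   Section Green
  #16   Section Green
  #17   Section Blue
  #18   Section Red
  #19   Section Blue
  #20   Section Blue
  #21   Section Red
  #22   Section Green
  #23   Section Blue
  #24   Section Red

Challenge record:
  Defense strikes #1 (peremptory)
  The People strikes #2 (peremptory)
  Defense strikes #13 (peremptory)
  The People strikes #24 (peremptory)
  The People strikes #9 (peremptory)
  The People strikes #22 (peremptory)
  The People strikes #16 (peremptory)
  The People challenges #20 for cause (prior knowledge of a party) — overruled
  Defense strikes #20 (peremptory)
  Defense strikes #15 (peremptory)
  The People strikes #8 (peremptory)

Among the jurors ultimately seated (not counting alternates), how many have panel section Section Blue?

5

Removed: #1, #2, #8, #9, #13, #15, #16, #20, #22, #24.
Seated jurors 1–12: #3, #4, #5, #6, #7, #10, #11, #12, #14, #17, #18, #19 (alternates #21, #23 not counted).
Of those, in Section Blue: #6, #11, #12, #17, #19 → 5.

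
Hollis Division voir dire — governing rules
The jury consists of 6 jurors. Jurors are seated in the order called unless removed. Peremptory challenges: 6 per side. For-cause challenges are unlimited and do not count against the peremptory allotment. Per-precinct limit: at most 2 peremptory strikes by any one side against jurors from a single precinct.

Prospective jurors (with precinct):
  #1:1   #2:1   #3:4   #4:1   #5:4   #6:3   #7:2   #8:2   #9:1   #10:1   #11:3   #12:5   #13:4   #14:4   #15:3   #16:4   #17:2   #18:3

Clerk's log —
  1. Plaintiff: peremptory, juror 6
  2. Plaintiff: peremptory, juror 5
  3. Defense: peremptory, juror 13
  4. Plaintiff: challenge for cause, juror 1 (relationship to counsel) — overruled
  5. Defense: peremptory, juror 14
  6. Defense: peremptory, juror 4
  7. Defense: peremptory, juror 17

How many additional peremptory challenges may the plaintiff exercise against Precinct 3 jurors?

1

Plaintiff peremptories so far: #6, #5 — 2 of 6 used, 4 left overall.
Against Precinct 3: #6 — 1 used; per-precinct cap 2 leaves 1.
Binding limit: min(4, 1) = 1.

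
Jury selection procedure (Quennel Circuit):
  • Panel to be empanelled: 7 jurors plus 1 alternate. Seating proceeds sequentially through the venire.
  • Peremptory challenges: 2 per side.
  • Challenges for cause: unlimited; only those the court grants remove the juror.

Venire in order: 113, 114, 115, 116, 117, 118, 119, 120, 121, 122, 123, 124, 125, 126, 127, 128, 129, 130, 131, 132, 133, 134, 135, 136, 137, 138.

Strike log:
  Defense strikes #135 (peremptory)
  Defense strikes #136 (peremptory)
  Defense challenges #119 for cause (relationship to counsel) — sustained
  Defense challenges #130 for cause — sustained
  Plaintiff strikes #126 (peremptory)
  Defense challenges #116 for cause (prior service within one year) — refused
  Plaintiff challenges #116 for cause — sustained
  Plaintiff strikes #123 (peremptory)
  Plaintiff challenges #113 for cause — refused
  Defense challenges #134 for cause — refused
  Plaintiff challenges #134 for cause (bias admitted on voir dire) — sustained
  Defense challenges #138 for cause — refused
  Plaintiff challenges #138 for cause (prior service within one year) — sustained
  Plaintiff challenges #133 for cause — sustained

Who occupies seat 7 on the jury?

121

Removed: #116, #119, #123, #126, #130, #133, #134, #135, #136, #138. (#113 stays — for-cause denied.)
Seating in order: seats 1–7 → #113, #114, #115, #117, #118, #120, #121; alternates → #122.
So seat 7 is #121.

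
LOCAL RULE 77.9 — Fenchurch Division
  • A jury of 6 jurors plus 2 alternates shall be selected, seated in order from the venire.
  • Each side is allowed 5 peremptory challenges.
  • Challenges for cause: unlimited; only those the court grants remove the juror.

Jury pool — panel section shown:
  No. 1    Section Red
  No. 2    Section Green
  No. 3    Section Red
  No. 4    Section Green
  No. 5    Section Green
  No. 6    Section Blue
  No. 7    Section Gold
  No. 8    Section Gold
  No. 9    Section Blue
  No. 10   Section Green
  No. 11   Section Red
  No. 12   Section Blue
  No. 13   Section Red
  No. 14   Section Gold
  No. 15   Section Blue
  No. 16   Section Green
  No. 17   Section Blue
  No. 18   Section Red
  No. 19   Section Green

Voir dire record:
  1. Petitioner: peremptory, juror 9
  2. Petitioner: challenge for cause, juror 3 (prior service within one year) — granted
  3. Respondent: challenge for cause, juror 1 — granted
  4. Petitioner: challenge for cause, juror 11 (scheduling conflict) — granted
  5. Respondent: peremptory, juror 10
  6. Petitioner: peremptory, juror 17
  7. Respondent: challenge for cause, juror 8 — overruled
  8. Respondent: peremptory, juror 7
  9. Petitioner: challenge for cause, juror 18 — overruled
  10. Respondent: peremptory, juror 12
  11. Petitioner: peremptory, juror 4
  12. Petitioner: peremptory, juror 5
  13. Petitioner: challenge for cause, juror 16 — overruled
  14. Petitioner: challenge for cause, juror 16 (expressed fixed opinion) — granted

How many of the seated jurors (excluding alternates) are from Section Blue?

Removed: #1, #3, #4, #5, #7, #9, #10, #11, #12, #16, #17.
Seated jurors 1–6: #2, #6, #8, #13, #14, #15 (alternates #18, #19 not counted).
Of those, in Section Blue: #6, #15 → 2.

2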